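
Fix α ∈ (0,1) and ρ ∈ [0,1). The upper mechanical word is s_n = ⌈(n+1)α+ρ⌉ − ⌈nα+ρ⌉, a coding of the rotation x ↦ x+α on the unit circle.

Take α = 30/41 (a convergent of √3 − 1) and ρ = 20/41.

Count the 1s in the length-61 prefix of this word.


#1s = Σ_{n=0}^{60} s_n = Σ_{n=0}^{60} (⌈(n+1)α+ρ⌉ − ⌈nα+ρ⌉)
the sum telescopes: every ⌈nα+ρ⌉ with 0 < n < 61 appears once with + and once with −, leaving ⌈61α+ρ⌉ − ⌈0·α+ρ⌉
61α + ρ = (61·30 + 20) / 41 = 1850/41
ρ = 20/41
⌈1850/41⌉ = 46,  ⌈20/41⌉ = 1
#1s = 46 − 1 = 45

45


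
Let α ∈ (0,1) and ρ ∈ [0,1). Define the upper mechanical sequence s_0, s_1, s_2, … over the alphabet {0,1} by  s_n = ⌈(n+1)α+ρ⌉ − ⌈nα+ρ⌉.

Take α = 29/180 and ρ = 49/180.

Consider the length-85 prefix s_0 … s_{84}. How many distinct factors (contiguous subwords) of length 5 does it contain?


6

t_n = ⌈(n·29+49)/180⌉ for n = 0 … 85:
  n=0…9: ⌈49/180⌉=1 ⌈78/180⌉=1 ⌈107/180⌉=1 ⌈136/180⌉=1 ⌈165/180⌉=1 ⌈194/180⌉=2 ⌈223/180⌉=2 ⌈252/180⌉=2 ⌈281/180⌉=2 ⌈310/180⌉=2
  n=10…19: ⌈339/180⌉=2 ⌈368/180⌉=3 ⌈397/180⌉=3 ⌈426/180⌉=3 ⌈455/180⌉=3 ⌈484/180⌉=3 ⌈513/180⌉=3 ⌈542/180⌉=4 ⌈571/180⌉=4 ⌈600/180⌉=4
  n=20…29: ⌈629/180⌉=4 ⌈658/180⌉=4 ⌈687/180⌉=4 ⌈716/180⌉=4 ⌈745/180⌉=5 ⌈774/180⌉=5 ⌈803/180⌉=5 ⌈832/180⌉=5 ⌈861/180⌉=5 ⌈890/180⌉=5
  n=30…39: ⌈919/180⌉=6 ⌈948/180⌉=6 ⌈977/180⌉=6 ⌈1006/180⌉=6 ⌈1035/180⌉=6 ⌈1064/180⌉=6 ⌈1093/180⌉=7 ⌈1122/180⌉=7 ⌈1151/180⌉=7 ⌈1180/180⌉=7
  n=40…49: ⌈1209/180⌉=7 ⌈1238/180⌉=7 ⌈1267/180⌉=8 ⌈1296/180⌉=8 ⌈1325/180⌉=8 ⌈1354/180⌉=8 ⌈1383/180⌉=8 ⌈1412/180⌉=8 ⌈1441/180⌉=9 ⌈1470/180⌉=9
  n=50…59: ⌈1499/180⌉=9 ⌈1528/180⌉=9 ⌈1557/180⌉=9 ⌈1586/180⌉=9 ⌈1615/180⌉=9 ⌈1644/180⌉=10 ⌈1673/180⌉=10 ⌈1702/180⌉=10 ⌈1731/180⌉=10 ⌈1760/180⌉=10
  n=60…69: ⌈1789/180⌉=10 ⌈1818/180⌉=11 ⌈1847/180⌉=11 ⌈1876/180⌉=11 ⌈1905/180⌉=11 ⌈1934/180⌉=11 ⌈1963/180⌉=11 ⌈1992/180⌉=12 ⌈2021/180⌉=12 ⌈2050/180⌉=12
  n=70…79: ⌈2079/180⌉=12 ⌈2108/180⌉=12 ⌈2137/180⌉=12 ⌈2166/180⌉=13 ⌈2195/180⌉=13 ⌈2224/180⌉=13 ⌈2253/180⌉=13 ⌈2282/180⌉=13 ⌈2311/180⌉=13 ⌈2340/180⌉=13
  n=80…85: ⌈2369/180⌉=14 ⌈2398/180⌉=14 ⌈2427/180⌉=14 ⌈2456/180⌉=14 ⌈2485/180⌉=14 ⌈2514/180⌉=14
s_n = t_(n+1) − t_n for n = 0 … 84 gives
prefix = 0000100000100000100000010000010000010000010000010000001000001000001000001000000100000
slide a length-5 window over [0..4] … [80..84] (81 windows); first occurrence of each distinct factor:
  [  0..  4] 00001
  [  1..  5] 00010
  [  2..  6] 00100
  [  3..  7] 01000
  [  4..  8] 10000
  [  5..  9] 00000
  (the other 75 windows repeat one of these)
distinct factors: {00000, 00001, 00010, 00100, 01000, 10000}
count = 6  (Sturmian bound for length 5 is 6)


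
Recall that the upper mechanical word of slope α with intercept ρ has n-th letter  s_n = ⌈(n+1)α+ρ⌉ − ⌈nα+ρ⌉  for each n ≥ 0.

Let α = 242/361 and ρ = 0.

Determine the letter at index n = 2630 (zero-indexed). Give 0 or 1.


0

(n+1)α + ρ = (2631·242) / 361 = 636702/361
nα + ρ     = (2630·242) / 361 = 636460/361
⌈636702/361⌉ = 1764,  ⌈636460/361⌉ = 1764
s_{2630} = 1764 − 1764 = 0


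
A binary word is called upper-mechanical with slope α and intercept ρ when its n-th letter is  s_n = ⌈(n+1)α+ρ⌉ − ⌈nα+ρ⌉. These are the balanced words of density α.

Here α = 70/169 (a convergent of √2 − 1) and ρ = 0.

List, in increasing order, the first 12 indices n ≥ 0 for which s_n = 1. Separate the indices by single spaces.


0 2 4 7 9 12 14 16 19 21 24 26

n=0: ⌈70/169⌉−⌈0/169⌉ = 1−0 = 1  ← one
n=1: ⌈140/169⌉−⌈70/169⌉ = 1−1 = 0
n=2: ⌈210/169⌉−⌈140/169⌉ = 2−1 = 1  ← one
n=3: ⌈280/169⌉−⌈210/169⌉ = 2−2 = 0
n=4: ⌈350/169⌉−⌈280/169⌉ = 3−2 = 1  ← one
n=5: ⌈420/169⌉−⌈350/169⌉ = 3−3 = 0
n=6: ⌈490/169⌉−⌈420/169⌉ = 3−3 = 0
n=7: ⌈560/169⌉−⌈490/169⌉ = 4−3 = 1  ← one
n=8: ⌈630/169⌉−⌈560/169⌉ = 4−4 = 0
n=9: ⌈700/169⌉−⌈630/169⌉ = 5−4 = 1  ← one
n=10: ⌈770/169⌉−⌈700/169⌉ = 5−5 = 0
n=11: ⌈840/169⌉−⌈770/169⌉ = 5−5 = 0
n=12: ⌈910/169⌉−⌈840/169⌉ = 6−5 = 1  ← one
n=13: ⌈980/169⌉−⌈910/169⌉ = 6−6 = 0
n=14: ⌈1050/169⌉−⌈980/169⌉ = 7−6 = 1  ← one
n=15: ⌈1120/169⌉−⌈1050/169⌉ = 7−7 = 0
n=16: ⌈1190/169⌉−⌈1120/169⌉ = 8−7 = 1  ← one
n=17: ⌈1260/169⌉−⌈1190/169⌉ = 8−8 = 0
n=18: ⌈1330/169⌉−⌈1260/169⌉ = 8−8 = 0
n=19: ⌈1400/169⌉−⌈1330/169⌉ = 9−8 = 1  ← one
n=20: ⌈1470/169⌉−⌈1400/169⌉ = 9−9 = 0
n=21: ⌈1540/169⌉−⌈1470/169⌉ = 10−9 = 1  ← one
n=22: ⌈1610/169⌉−⌈1540/169⌉ = 10−10 = 0
n=23: ⌈1680/169⌉−⌈1610/169⌉ = 10−10 = 0
n=24: ⌈1750/169⌉−⌈1680/169⌉ = 11−10 = 1  ← one
n=25: ⌈1820/169⌉−⌈1750/169⌉ = 11−11 = 0
n=26: ⌈1890/169⌉−⌈1820/169⌉ = 12−11 = 1  ← one
positions of the first 12 ones: 0 2 4 7 9 12 14 16 19 21 24 26


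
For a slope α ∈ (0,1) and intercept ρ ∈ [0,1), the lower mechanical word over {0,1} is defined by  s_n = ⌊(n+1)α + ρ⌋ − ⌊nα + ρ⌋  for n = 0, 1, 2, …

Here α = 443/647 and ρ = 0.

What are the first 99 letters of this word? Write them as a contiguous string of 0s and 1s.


011011011011011011101101101101101101110110110110110110111011011011011011011101101101101101101110110

n=0: ⌊(1·443)/647⌋ − ⌊(0·443)/647⌋ = ⌊443/647⌋ − ⌊0/647⌋ = 0 − 0 = 0
n=1: ⌊(2·443)/647⌋ − ⌊(1·443)/647⌋ = ⌊886/647⌋ − ⌊443/647⌋ = 1 − 0 = 1
n=2: ⌊(3·443)/647⌋ − ⌊(2·443)/647⌋ = ⌊1329/647⌋ − ⌊886/647⌋ = 2 − 1 = 1
n=3: ⌊(4·443)/647⌋ − ⌊(3·443)/647⌋ = ⌊1772/647⌋ − ⌊1329/647⌋ = 2 − 2 = 0
n=4: ⌊(5·443)/647⌋ − ⌊(4·443)/647⌋ = ⌊2215/647⌋ − ⌊1772/647⌋ = 3 − 2 = 1
n=5: ⌊(6·443)/647⌋ − ⌊(5·443)/647⌋ = ⌊2658/647⌋ − ⌊2215/647⌋ = 4 − 3 = 1
n=6: ⌊(7·443)/647⌋ − ⌊(6·443)/647⌋ = ⌊3101/647⌋ − ⌊2658/647⌋ = 4 − 4 = 0
n=7: ⌊(8·443)/647⌋ − ⌊(7·443)/647⌋ = ⌊3544/647⌋ − ⌊3101/647⌋ = 5 − 4 = 1
n=8: ⌊(9·443)/647⌋ − ⌊(8·443)/647⌋ = ⌊3987/647⌋ − ⌊3544/647⌋ = 6 − 5 = 1
n=9: ⌊(10·443)/647⌋ − ⌊(9·443)/647⌋ = ⌊4430/647⌋ − ⌊3987/647⌋ = 6 − 6 = 0
n=10: ⌊(11·443)/647⌋ − ⌊(10·443)/647⌋ = ⌊4873/647⌋ − ⌊4430/647⌋ = 7 − 6 = 1
n=11: ⌊(12·443)/647⌋ − ⌊(11·443)/647⌋ = ⌊5316/647⌋ − ⌊4873/647⌋ = 8 − 7 = 1
n=12: ⌊(13·443)/647⌋ − ⌊(12·443)/647⌋ = ⌊5759/647⌋ − ⌊5316/647⌋ = 8 − 8 = 0
n=13: ⌊(14·443)/647⌋ − ⌊(13·443)/647⌋ = ⌊6202/647⌋ − ⌊5759/647⌋ = 9 − 8 = 1
n=14: ⌊(15·443)/647⌋ − ⌊(14·443)/647⌋ = ⌊6645/647⌋ − ⌊6202/647⌋ = 10 − 9 = 1
n=15: ⌊(16·443)/647⌋ − ⌊(15·443)/647⌋ = ⌊7088/647⌋ − ⌊6645/647⌋ = 10 − 10 = 0
n=16: ⌊(17·443)/647⌋ − ⌊(16·443)/647⌋ = ⌊7531/647⌋ − ⌊7088/647⌋ = 11 − 10 = 1
n=17: ⌊(18·443)/647⌋ − ⌊(17·443)/647⌋ = ⌊7974/647⌋ − ⌊7531/647⌋ = 12 − 11 = 1
n=18: ⌊(19·443)/647⌋ − ⌊(18·443)/647⌋ = ⌊8417/647⌋ − ⌊7974/647⌋ = 13 − 12 = 1
n=19: ⌊(20·443)/647⌋ − ⌊(19·443)/647⌋ = ⌊8860/647⌋ − ⌊8417/647⌋ = 13 − 13 = 0
n=20: ⌊(21·443)/647⌋ − ⌊(20·443)/647⌋ = ⌊9303/647⌋ − ⌊8860/647⌋ = 14 − 13 = 1
n=21: ⌊(22·443)/647⌋ − ⌊(21·443)/647⌋ = ⌊9746/647⌋ − ⌊9303/647⌋ = 15 − 14 = 1
n=22: ⌊(23·443)/647⌋ − ⌊(22·443)/647⌋ = ⌊10189/647⌋ − ⌊9746/647⌋ = 15 − 15 = 0
n=23: ⌊(24·443)/647⌋ − ⌊(23·443)/647⌋ = ⌊10632/647⌋ − ⌊10189/647⌋ = 16 − 15 = 1
n=24: ⌊(25·443)/647⌋ − ⌊(24·443)/647⌋ = ⌊11075/647⌋ − ⌊10632/647⌋ = 17 − 16 = 1
n=25: ⌊(26·443)/647⌋ − ⌊(25·443)/647⌋ = ⌊11518/647⌋ − ⌊11075/647⌋ = 17 − 17 = 0
n=26: ⌊(27·443)/647⌋ − ⌊(26·443)/647⌋ = ⌊11961/647⌋ − ⌊11518/647⌋ = 18 − 17 = 1
n=27: ⌊(28·443)/647⌋ − ⌊(27·443)/647⌋ = ⌊12404/647⌋ − ⌊11961/647⌋ = 19 − 18 = 1
n=28: ⌊(29·443)/647⌋ − ⌊(28·443)/647⌋ = ⌊12847/647⌋ − ⌊12404/647⌋ = 19 − 19 = 0
n=29: ⌊(30·443)/647⌋ − ⌊(29·443)/647⌋ = ⌊13290/647⌋ − ⌊12847/647⌋ = 20 − 19 = 1
n=30: ⌊(31·443)/647⌋ − ⌊(30·443)/647⌋ = ⌊13733/647⌋ − ⌊13290/647⌋ = 21 − 20 = 1
n=31: ⌊(32·443)/647⌋ − ⌊(31·443)/647⌋ = ⌊14176/647⌋ − ⌊13733/647⌋ = 21 − 21 = 0
n=32: ⌊(33·443)/647⌋ − ⌊(32·443)/647⌋ = ⌊14619/647⌋ − ⌊14176/647⌋ = 22 − 21 = 1
n=33: ⌊(34·443)/647⌋ − ⌊(33·443)/647⌋ = ⌊15062/647⌋ − ⌊14619/647⌋ = 23 − 22 = 1
n=34: ⌊(35·443)/647⌋ − ⌊(34·443)/647⌋ = ⌊15505/647⌋ − ⌊15062/647⌋ = 23 − 23 = 0
n=35: ⌊(36·443)/647⌋ − ⌊(35·443)/647⌋ = ⌊15948/647⌋ − ⌊15505/647⌋ = 24 − 23 = 1
n=36: ⌊(37·443)/647⌋ − ⌊(36·443)/647⌋ = ⌊16391/647⌋ − ⌊15948/647⌋ = 25 − 24 = 1
n=37: ⌊(38·443)/647⌋ − ⌊(37·443)/647⌋ = ⌊16834/647⌋ − ⌊16391/647⌋ = 26 − 25 = 1
n=38: ⌊(39·443)/647⌋ − ⌊(38·443)/647⌋ = ⌊17277/647⌋ − ⌊16834/647⌋ = 26 − 26 = 0
n=39: ⌊(40·443)/647⌋ − ⌊(39·443)/647⌋ = ⌊17720/647⌋ − ⌊17277/647⌋ = 27 − 26 = 1
n=40: ⌊(41·443)/647⌋ − ⌊(40·443)/647⌋ = ⌊18163/647⌋ − ⌊17720/647⌋ = 28 − 27 = 1
n=41: ⌊(42·443)/647⌋ − ⌊(41·443)/647⌋ = ⌊18606/647⌋ − ⌊18163/647⌋ = 28 − 28 = 0
n=42: ⌊(43·443)/647⌋ − ⌊(42·443)/647⌋ = ⌊19049/647⌋ − ⌊18606/647⌋ = 29 − 28 = 1
n=43: ⌊(44·443)/647⌋ − ⌊(43·443)/647⌋ = ⌊19492/647⌋ − ⌊19049/647⌋ = 30 − 29 = 1
n=44: ⌊(45·443)/647⌋ − ⌊(44·443)/647⌋ = ⌊19935/647⌋ − ⌊19492/647⌋ = 30 − 30 = 0
n=45: ⌊(46·443)/647⌋ − ⌊(45·443)/647⌋ = ⌊20378/647⌋ − ⌊19935/647⌋ = 31 − 30 = 1
n=46: ⌊(47·443)/647⌋ − ⌊(46·443)/647⌋ = ⌊20821/647⌋ − ⌊20378/647⌋ = 32 − 31 = 1
n=47: ⌊(48·443)/647⌋ − ⌊(47·443)/647⌋ = ⌊21264/647⌋ − ⌊20821/647⌋ = 32 − 32 = 0
n=48: ⌊(49·443)/647⌋ − ⌊(48·443)/647⌋ = ⌊21707/647⌋ − ⌊21264/647⌋ = 33 − 32 = 1
n=49: ⌊(50·443)/647⌋ − ⌊(49·443)/647⌋ = ⌊22150/647⌋ − ⌊21707/647⌋ = 34 − 33 = 1
n=50: ⌊(51·443)/647⌋ − ⌊(50·443)/647⌋ = ⌊22593/647⌋ − ⌊22150/647⌋ = 34 − 34 = 0
n=51: ⌊(52·443)/647⌋ − ⌊(51·443)/647⌋ = ⌊23036/647⌋ − ⌊22593/647⌋ = 35 − 34 = 1
n=52: ⌊(53·443)/647⌋ − ⌊(52·443)/647⌋ = ⌊23479/647⌋ − ⌊23036/647⌋ = 36 − 35 = 1
n=53: ⌊(54·443)/647⌋ − ⌊(53·443)/647⌋ = ⌊23922/647⌋ − ⌊23479/647⌋ = 36 − 36 = 0
n=54: ⌊(55·443)/647⌋ − ⌊(54·443)/647⌋ = ⌊24365/647⌋ − ⌊23922/647⌋ = 37 − 36 = 1
n=55: ⌊(56·443)/647⌋ − ⌊(55·443)/647⌋ = ⌊24808/647⌋ − ⌊24365/647⌋ = 38 − 37 = 1
n=56: ⌊(57·443)/647⌋ − ⌊(56·443)/647⌋ = ⌊25251/647⌋ − ⌊24808/647⌋ = 39 − 38 = 1
n=57: ⌊(58·443)/647⌋ − ⌊(57·443)/647⌋ = ⌊25694/647⌋ − ⌊25251/647⌋ = 39 − 39 = 0
n=58: ⌊(59·443)/647⌋ − ⌊(58·443)/647⌋ = ⌊26137/647⌋ − ⌊25694/647⌋ = 40 − 39 = 1
n=59: ⌊(60·443)/647⌋ − ⌊(59·443)/647⌋ = ⌊26580/647⌋ − ⌊26137/647⌋ = 41 − 40 = 1
n=60: ⌊(61·443)/647⌋ − ⌊(60·443)/647⌋ = ⌊27023/647⌋ − ⌊26580/647⌋ = 41 − 41 = 0
n=61: ⌊(62·443)/647⌋ − ⌊(61·443)/647⌋ = ⌊27466/647⌋ − ⌊27023/647⌋ = 42 − 41 = 1
n=62: ⌊(63·443)/647⌋ − ⌊(62·443)/647⌋ = ⌊27909/647⌋ − ⌊27466/647⌋ = 43 − 42 = 1
n=63: ⌊(64·443)/647⌋ − ⌊(63·443)/647⌋ = ⌊28352/647⌋ − ⌊27909/647⌋ = 43 − 43 = 0
n=64: ⌊(65·443)/647⌋ − ⌊(64·443)/647⌋ = ⌊28795/647⌋ − ⌊28352/647⌋ = 44 − 43 = 1
n=65: ⌊(66·443)/647⌋ − ⌊(65·443)/647⌋ = ⌊29238/647⌋ − ⌊28795/647⌋ = 45 − 44 = 1
n=66: ⌊(67·443)/647⌋ − ⌊(66·443)/647⌋ = ⌊29681/647⌋ − ⌊29238/647⌋ = 45 − 45 = 0
n=67: ⌊(68·443)/647⌋ − ⌊(67·443)/647⌋ = ⌊30124/647⌋ − ⌊29681/647⌋ = 46 − 45 = 1
n=68: ⌊(69·443)/647⌋ − ⌊(68·443)/647⌋ = ⌊30567/647⌋ − ⌊30124/647⌋ = 47 − 46 = 1
n=69: ⌊(70·443)/647⌋ − ⌊(69·443)/647⌋ = ⌊31010/647⌋ − ⌊30567/647⌋ = 47 − 47 = 0
n=70: ⌊(71·443)/647⌋ − ⌊(70·443)/647⌋ = ⌊31453/647⌋ − ⌊31010/647⌋ = 48 − 47 = 1
n=71: ⌊(72·443)/647⌋ − ⌊(71·443)/647⌋ = ⌊31896/647⌋ − ⌊31453/647⌋ = 49 − 48 = 1
n=72: ⌊(73·443)/647⌋ − ⌊(72·443)/647⌋ = ⌊32339/647⌋ − ⌊31896/647⌋ = 49 − 49 = 0
n=73: ⌊(74·443)/647⌋ − ⌊(73·443)/647⌋ = ⌊32782/647⌋ − ⌊32339/647⌋ = 50 − 49 = 1
n=74: ⌊(75·443)/647⌋ − ⌊(74·443)/647⌋ = ⌊33225/647⌋ − ⌊32782/647⌋ = 51 − 50 = 1
n=75: ⌊(76·443)/647⌋ − ⌊(75·443)/647⌋ = ⌊33668/647⌋ − ⌊33225/647⌋ = 52 − 51 = 1
n=76: ⌊(77·443)/647⌋ − ⌊(76·443)/647⌋ = ⌊34111/647⌋ − ⌊33668/647⌋ = 52 − 52 = 0
n=77: ⌊(78·443)/647⌋ − ⌊(77·443)/647⌋ = ⌊34554/647⌋ − ⌊34111/647⌋ = 53 − 52 = 1
n=78: ⌊(79·443)/647⌋ − ⌊(78·443)/647⌋ = ⌊34997/647⌋ − ⌊34554/647⌋ = 54 − 53 = 1
n=79: ⌊(80·443)/647⌋ − ⌊(79·443)/647⌋ = ⌊35440/647⌋ − ⌊34997/647⌋ = 54 − 54 = 0
n=80: ⌊(81·443)/647⌋ − ⌊(80·443)/647⌋ = ⌊35883/647⌋ − ⌊35440/647⌋ = 55 − 54 = 1
n=81: ⌊(82·443)/647⌋ − ⌊(81·443)/647⌋ = ⌊36326/647⌋ − ⌊35883/647⌋ = 56 − 55 = 1
n=82: ⌊(83·443)/647⌋ − ⌊(82·443)/647⌋ = ⌊36769/647⌋ − ⌊36326/647⌋ = 56 − 56 = 0
n=83: ⌊(84·443)/647⌋ − ⌊(83·443)/647⌋ = ⌊37212/647⌋ − ⌊36769/647⌋ = 57 − 56 = 1
n=84: ⌊(85·443)/647⌋ − ⌊(84·443)/647⌋ = ⌊37655/647⌋ − ⌊37212/647⌋ = 58 − 57 = 1
n=85: ⌊(86·443)/647⌋ − ⌊(85·443)/647⌋ = ⌊38098/647⌋ − ⌊37655/647⌋ = 58 − 58 = 0
n=86: ⌊(87·443)/647⌋ − ⌊(86·443)/647⌋ = ⌊38541/647⌋ − ⌊38098/647⌋ = 59 − 58 = 1
n=87: ⌊(88·443)/647⌋ − ⌊(87·443)/647⌋ = ⌊38984/647⌋ − ⌊38541/647⌋ = 60 − 59 = 1
n=88: ⌊(89·443)/647⌋ − ⌊(88·443)/647⌋ = ⌊39427/647⌋ − ⌊38984/647⌋ = 60 − 60 = 0
n=89: ⌊(90·443)/647⌋ − ⌊(89·443)/647⌋ = ⌊39870/647⌋ − ⌊39427/647⌋ = 61 − 60 = 1
n=90: ⌊(91·443)/647⌋ − ⌊(90·443)/647⌋ = ⌊40313/647⌋ − ⌊39870/647⌋ = 62 − 61 = 1
n=91: ⌊(92·443)/647⌋ − ⌊(91·443)/647⌋ = ⌊40756/647⌋ − ⌊40313/647⌋ = 62 − 62 = 0
n=92: ⌊(93·443)/647⌋ − ⌊(92·443)/647⌋ = ⌊41199/647⌋ − ⌊40756/647⌋ = 63 − 62 = 1
n=93: ⌊(94·443)/647⌋ − ⌊(93·443)/647⌋ = ⌊41642/647⌋ − ⌊41199/647⌋ = 64 − 63 = 1
n=94: ⌊(95·443)/647⌋ − ⌊(94·443)/647⌋ = ⌊42085/647⌋ − ⌊41642/647⌋ = 65 − 64 = 1
n=95: ⌊(96·443)/647⌋ − ⌊(95·443)/647⌋ = ⌊42528/647⌋ − ⌊42085/647⌋ = 65 − 65 = 0
n=96: ⌊(97·443)/647⌋ − ⌊(96·443)/647⌋ = ⌊42971/647⌋ − ⌊42528/647⌋ = 66 − 65 = 1
n=97: ⌊(98·443)/647⌋ − ⌊(97·443)/647⌋ = ⌊43414/647⌋ − ⌊42971/647⌋ = 67 − 66 = 1
n=98: ⌊(99·443)/647⌋ − ⌊(98·443)/647⌋ = ⌊43857/647⌋ − ⌊43414/647⌋ = 67 − 67 = 0


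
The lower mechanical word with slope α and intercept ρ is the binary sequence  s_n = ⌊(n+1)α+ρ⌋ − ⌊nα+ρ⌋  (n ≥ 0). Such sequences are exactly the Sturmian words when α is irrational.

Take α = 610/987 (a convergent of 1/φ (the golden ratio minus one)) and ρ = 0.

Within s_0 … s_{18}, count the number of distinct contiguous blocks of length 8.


9

t_n = ⌊(n·610)/987⌋ for n = 0 … 19:
  n=0…9: ⌊0/987⌋=0 ⌊610/987⌋=0 ⌊1220/987⌋=1 ⌊1830/987⌋=1 ⌊2440/987⌋=2 ⌊3050/987⌋=3 ⌊3660/987⌋=3 ⌊4270/987⌋=4 ⌊4880/987⌋=4 ⌊5490/987⌋=5
  n=10…19: ⌊6100/987⌋=6 ⌊6710/987⌋=6 ⌊7320/987⌋=7 ⌊7930/987⌋=8 ⌊8540/987⌋=8 ⌊9150/987⌋=9 ⌊9760/987⌋=9 ⌊10370/987⌋=10 ⌊10980/987⌋=11 ⌊11590/987⌋=11
s_n = t_(n+1) − t_n for n = 0 … 18 gives
prefix = 0101101011011010110
slide a length-8 window over [0..7] … [11..18] (12 windows); first occurrence of each distinct factor:
  [  0..  7] 01011010
  [  1..  8] 10110101
  [  2..  9] 01101011
  [  3.. 10] 11010110
  [  4.. 11] 10101101
  [  5.. 12] 01011011
  [  6.. 13] 10110110
  [  7.. 14] 01101101
  [  8.. 15] 11011010
  (the other 3 windows repeat one of these)
distinct factors: {01011010, 01011011, 01101011, 01101101, 10101101, 10110101, 10110110, 11010110, 11011010}
count = 9  (Sturmian bound for length 8 is 9)


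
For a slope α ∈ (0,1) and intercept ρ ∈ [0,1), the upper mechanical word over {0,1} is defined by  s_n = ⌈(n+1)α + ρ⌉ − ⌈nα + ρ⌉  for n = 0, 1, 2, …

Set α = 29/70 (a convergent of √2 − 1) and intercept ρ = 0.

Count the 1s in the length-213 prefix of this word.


#1s = Σ_{n=0}^{212} s_n = Σ_{n=0}^{212} (⌈(n+1)α+ρ⌉ − ⌈nα+ρ⌉)
the sum telescopes: every ⌈nα+ρ⌉ with 0 < n < 213 appears once with + and once with −, leaving ⌈213α+ρ⌉ − ⌈0·α+ρ⌉
213α + ρ = (213·29) / 70 = 6177/70
ρ = 0/70
⌈6177/70⌉ = 89,  ⌈0/70⌉ = 0
#1s = 89 − 0 = 89

89


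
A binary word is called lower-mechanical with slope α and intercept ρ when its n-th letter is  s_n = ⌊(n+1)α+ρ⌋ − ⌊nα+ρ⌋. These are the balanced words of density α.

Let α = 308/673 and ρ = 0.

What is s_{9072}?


1

(n+1)α + ρ = (9073·308) / 673 = 2794484/673
nα + ρ     = (9072·308) / 673 = 2794176/673
⌊2794484/673⌋ = 4152,  ⌊2794176/673⌋ = 4151
s_{9072} = 4152 − 4151 = 1


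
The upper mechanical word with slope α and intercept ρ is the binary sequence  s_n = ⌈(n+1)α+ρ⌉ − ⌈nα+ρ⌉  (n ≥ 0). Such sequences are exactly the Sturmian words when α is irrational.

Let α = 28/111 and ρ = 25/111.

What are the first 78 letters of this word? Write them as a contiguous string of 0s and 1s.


000100010001001000100010001000100010001000100010001000100010001000100010001000

n=0: ⌈(1·28+25)/111⌉ − ⌈(0·28+25)/111⌉ = ⌈53/111⌉ − ⌈25/111⌉ = 1 − 1 = 0
n=1: ⌈(2·28+25)/111⌉ − ⌈(1·28+25)/111⌉ = ⌈81/111⌉ − ⌈53/111⌉ = 1 − 1 = 0
n=2: ⌈(3·28+25)/111⌉ − ⌈(2·28+25)/111⌉ = ⌈109/111⌉ − ⌈81/111⌉ = 1 − 1 = 0
n=3: ⌈(4·28+25)/111⌉ − ⌈(3·28+25)/111⌉ = ⌈137/111⌉ − ⌈109/111⌉ = 2 − 1 = 1
n=4: ⌈(5·28+25)/111⌉ − ⌈(4·28+25)/111⌉ = ⌈165/111⌉ − ⌈137/111⌉ = 2 − 2 = 0
n=5: ⌈(6·28+25)/111⌉ − ⌈(5·28+25)/111⌉ = ⌈193/111⌉ − ⌈165/111⌉ = 2 − 2 = 0
n=6: ⌈(7·28+25)/111⌉ − ⌈(6·28+25)/111⌉ = ⌈221/111⌉ − ⌈193/111⌉ = 2 − 2 = 0
n=7: ⌈(8·28+25)/111⌉ − ⌈(7·28+25)/111⌉ = ⌈249/111⌉ − ⌈221/111⌉ = 3 − 2 = 1
n=8: ⌈(9·28+25)/111⌉ − ⌈(8·28+25)/111⌉ = ⌈277/111⌉ − ⌈249/111⌉ = 3 − 3 = 0
n=9: ⌈(10·28+25)/111⌉ − ⌈(9·28+25)/111⌉ = ⌈305/111⌉ − ⌈277/111⌉ = 3 − 3 = 0
n=10: ⌈(11·28+25)/111⌉ − ⌈(10·28+25)/111⌉ = ⌈333/111⌉ − ⌈305/111⌉ = 3 − 3 = 0
n=11: ⌈(12·28+25)/111⌉ − ⌈(11·28+25)/111⌉ = ⌈361/111⌉ − ⌈333/111⌉ = 4 − 3 = 1
n=12: ⌈(13·28+25)/111⌉ − ⌈(12·28+25)/111⌉ = ⌈389/111⌉ − ⌈361/111⌉ = 4 − 4 = 0
n=13: ⌈(14·28+25)/111⌉ − ⌈(13·28+25)/111⌉ = ⌈417/111⌉ − ⌈389/111⌉ = 4 − 4 = 0
n=14: ⌈(15·28+25)/111⌉ − ⌈(14·28+25)/111⌉ = ⌈445/111⌉ − ⌈417/111⌉ = 5 − 4 = 1
n=15: ⌈(16·28+25)/111⌉ − ⌈(15·28+25)/111⌉ = ⌈473/111⌉ − ⌈445/111⌉ = 5 − 5 = 0
n=16: ⌈(17·28+25)/111⌉ − ⌈(16·28+25)/111⌉ = ⌈501/111⌉ − ⌈473/111⌉ = 5 − 5 = 0
n=17: ⌈(18·28+25)/111⌉ − ⌈(17·28+25)/111⌉ = ⌈529/111⌉ − ⌈501/111⌉ = 5 − 5 = 0
n=18: ⌈(19·28+25)/111⌉ − ⌈(18·28+25)/111⌉ = ⌈557/111⌉ − ⌈529/111⌉ = 6 − 5 = 1
n=19: ⌈(20·28+25)/111⌉ − ⌈(19·28+25)/111⌉ = ⌈585/111⌉ − ⌈557/111⌉ = 6 − 6 = 0
n=20: ⌈(21·28+25)/111⌉ − ⌈(20·28+25)/111⌉ = ⌈613/111⌉ − ⌈585/111⌉ = 6 − 6 = 0
n=21: ⌈(22·28+25)/111⌉ − ⌈(21·28+25)/111⌉ = ⌈641/111⌉ − ⌈613/111⌉ = 6 − 6 = 0
n=22: ⌈(23·28+25)/111⌉ − ⌈(22·28+25)/111⌉ = ⌈669/111⌉ − ⌈641/111⌉ = 7 − 6 = 1
n=23: ⌈(24·28+25)/111⌉ − ⌈(23·28+25)/111⌉ = ⌈697/111⌉ − ⌈669/111⌉ = 7 − 7 = 0
n=24: ⌈(25·28+25)/111⌉ − ⌈(24·28+25)/111⌉ = ⌈725/111⌉ − ⌈697/111⌉ = 7 − 7 = 0
n=25: ⌈(26·28+25)/111⌉ − ⌈(25·28+25)/111⌉ = ⌈753/111⌉ − ⌈725/111⌉ = 7 − 7 = 0
n=26: ⌈(27·28+25)/111⌉ − ⌈(26·28+25)/111⌉ = ⌈781/111⌉ − ⌈753/111⌉ = 8 − 7 = 1
n=27: ⌈(28·28+25)/111⌉ − ⌈(27·28+25)/111⌉ = ⌈809/111⌉ − ⌈781/111⌉ = 8 − 8 = 0
n=28: ⌈(29·28+25)/111⌉ − ⌈(28·28+25)/111⌉ = ⌈837/111⌉ − ⌈809/111⌉ = 8 − 8 = 0
n=29: ⌈(30·28+25)/111⌉ − ⌈(29·28+25)/111⌉ = ⌈865/111⌉ − ⌈837/111⌉ = 8 − 8 = 0
n=30: ⌈(31·28+25)/111⌉ − ⌈(30·28+25)/111⌉ = ⌈893/111⌉ − ⌈865/111⌉ = 9 − 8 = 1
n=31: ⌈(32·28+25)/111⌉ − ⌈(31·28+25)/111⌉ = ⌈921/111⌉ − ⌈893/111⌉ = 9 − 9 = 0
n=32: ⌈(33·28+25)/111⌉ − ⌈(32·28+25)/111⌉ = ⌈949/111⌉ − ⌈921/111⌉ = 9 − 9 = 0
n=33: ⌈(34·28+25)/111⌉ − ⌈(33·28+25)/111⌉ = ⌈977/111⌉ − ⌈949/111⌉ = 9 − 9 = 0
n=34: ⌈(35·28+25)/111⌉ − ⌈(34·28+25)/111⌉ = ⌈1005/111⌉ − ⌈977/111⌉ = 10 − 9 = 1
n=35: ⌈(36·28+25)/111⌉ − ⌈(35·28+25)/111⌉ = ⌈1033/111⌉ − ⌈1005/111⌉ = 10 − 10 = 0
n=36: ⌈(37·28+25)/111⌉ − ⌈(36·28+25)/111⌉ = ⌈1061/111⌉ − ⌈1033/111⌉ = 10 − 10 = 0
n=37: ⌈(38·28+25)/111⌉ − ⌈(37·28+25)/111⌉ = ⌈1089/111⌉ − ⌈1061/111⌉ = 10 − 10 = 0
n=38: ⌈(39·28+25)/111⌉ − ⌈(38·28+25)/111⌉ = ⌈1117/111⌉ − ⌈1089/111⌉ = 11 − 10 = 1
n=39: ⌈(40·28+25)/111⌉ − ⌈(39·28+25)/111⌉ = ⌈1145/111⌉ − ⌈1117/111⌉ = 11 − 11 = 0
n=40: ⌈(41·28+25)/111⌉ − ⌈(40·28+25)/111⌉ = ⌈1173/111⌉ − ⌈1145/111⌉ = 11 − 11 = 0
n=41: ⌈(42·28+25)/111⌉ − ⌈(41·28+25)/111⌉ = ⌈1201/111⌉ − ⌈1173/111⌉ = 11 − 11 = 0
n=42: ⌈(43·28+25)/111⌉ − ⌈(42·28+25)/111⌉ = ⌈1229/111⌉ − ⌈1201/111⌉ = 12 − 11 = 1
n=43: ⌈(44·28+25)/111⌉ − ⌈(43·28+25)/111⌉ = ⌈1257/111⌉ − ⌈1229/111⌉ = 12 − 12 = 0
n=44: ⌈(45·28+25)/111⌉ − ⌈(44·28+25)/111⌉ = ⌈1285/111⌉ − ⌈1257/111⌉ = 12 − 12 = 0
n=45: ⌈(46·28+25)/111⌉ − ⌈(45·28+25)/111⌉ = ⌈1313/111⌉ − ⌈1285/111⌉ = 12 − 12 = 0
n=46: ⌈(47·28+25)/111⌉ − ⌈(46·28+25)/111⌉ = ⌈1341/111⌉ − ⌈1313/111⌉ = 13 − 12 = 1
n=47: ⌈(48·28+25)/111⌉ − ⌈(47·28+25)/111⌉ = ⌈1369/111⌉ − ⌈1341/111⌉ = 13 − 13 = 0
n=48: ⌈(49·28+25)/111⌉ − ⌈(48·28+25)/111⌉ = ⌈1397/111⌉ − ⌈1369/111⌉ = 13 − 13 = 0
n=49: ⌈(50·28+25)/111⌉ − ⌈(49·28+25)/111⌉ = ⌈1425/111⌉ − ⌈1397/111⌉ = 13 − 13 = 0
n=50: ⌈(51·28+25)/111⌉ − ⌈(50·28+25)/111⌉ = ⌈1453/111⌉ − ⌈1425/111⌉ = 14 − 13 = 1
n=51: ⌈(52·28+25)/111⌉ − ⌈(51·28+25)/111⌉ = ⌈1481/111⌉ − ⌈1453/111⌉ = 14 − 14 = 0
n=52: ⌈(53·28+25)/111⌉ − ⌈(52·28+25)/111⌉ = ⌈1509/111⌉ − ⌈1481/111⌉ = 14 − 14 = 0
n=53: ⌈(54·28+25)/111⌉ − ⌈(53·28+25)/111⌉ = ⌈1537/111⌉ − ⌈1509/111⌉ = 14 − 14 = 0
n=54: ⌈(55·28+25)/111⌉ − ⌈(54·28+25)/111⌉ = ⌈1565/111⌉ − ⌈1537/111⌉ = 15 − 14 = 1
n=55: ⌈(56·28+25)/111⌉ − ⌈(55·28+25)/111⌉ = ⌈1593/111⌉ − ⌈1565/111⌉ = 15 − 15 = 0
n=56: ⌈(57·28+25)/111⌉ − ⌈(56·28+25)/111⌉ = ⌈1621/111⌉ − ⌈1593/111⌉ = 15 − 15 = 0
n=57: ⌈(58·28+25)/111⌉ − ⌈(57·28+25)/111⌉ = ⌈1649/111⌉ − ⌈1621/111⌉ = 15 − 15 = 0
n=58: ⌈(59·28+25)/111⌉ − ⌈(58·28+25)/111⌉ = ⌈1677/111⌉ − ⌈1649/111⌉ = 16 − 15 = 1
n=59: ⌈(60·28+25)/111⌉ − ⌈(59·28+25)/111⌉ = ⌈1705/111⌉ − ⌈1677/111⌉ = 16 − 16 = 0
n=60: ⌈(61·28+25)/111⌉ − ⌈(60·28+25)/111⌉ = ⌈1733/111⌉ − ⌈1705/111⌉ = 16 − 16 = 0
n=61: ⌈(62·28+25)/111⌉ − ⌈(61·28+25)/111⌉ = ⌈1761/111⌉ − ⌈1733/111⌉ = 16 − 16 = 0
n=62: ⌈(63·28+25)/111⌉ − ⌈(62·28+25)/111⌉ = ⌈1789/111⌉ − ⌈1761/111⌉ = 17 − 16 = 1
n=63: ⌈(64·28+25)/111⌉ − ⌈(63·28+25)/111⌉ = ⌈1817/111⌉ − ⌈1789/111⌉ = 17 − 17 = 0
n=64: ⌈(65·28+25)/111⌉ − ⌈(64·28+25)/111⌉ = ⌈1845/111⌉ − ⌈1817/111⌉ = 17 − 17 = 0
n=65: ⌈(66·28+25)/111⌉ − ⌈(65·28+25)/111⌉ = ⌈1873/111⌉ − ⌈1845/111⌉ = 17 − 17 = 0
n=66: ⌈(67·28+25)/111⌉ − ⌈(66·28+25)/111⌉ = ⌈1901/111⌉ − ⌈1873/111⌉ = 18 − 17 = 1
n=67: ⌈(68·28+25)/111⌉ − ⌈(67·28+25)/111⌉ = ⌈1929/111⌉ − ⌈1901/111⌉ = 18 − 18 = 0
n=68: ⌈(69·28+25)/111⌉ − ⌈(68·28+25)/111⌉ = ⌈1957/111⌉ − ⌈1929/111⌉ = 18 − 18 = 0
n=69: ⌈(70·28+25)/111⌉ − ⌈(69·28+25)/111⌉ = ⌈1985/111⌉ − ⌈1957/111⌉ = 18 − 18 = 0
n=70: ⌈(71·28+25)/111⌉ − ⌈(70·28+25)/111⌉ = ⌈2013/111⌉ − ⌈1985/111⌉ = 19 − 18 = 1
n=71: ⌈(72·28+25)/111⌉ − ⌈(71·28+25)/111⌉ = ⌈2041/111⌉ − ⌈2013/111⌉ = 19 − 19 = 0
n=72: ⌈(73·28+25)/111⌉ − ⌈(72·28+25)/111⌉ = ⌈2069/111⌉ − ⌈2041/111⌉ = 19 − 19 = 0
n=73: ⌈(74·28+25)/111⌉ − ⌈(73·28+25)/111⌉ = ⌈2097/111⌉ − ⌈2069/111⌉ = 19 − 19 = 0
n=74: ⌈(75·28+25)/111⌉ − ⌈(74·28+25)/111⌉ = ⌈2125/111⌉ − ⌈2097/111⌉ = 20 − 19 = 1
n=75: ⌈(76·28+25)/111⌉ − ⌈(75·28+25)/111⌉ = ⌈2153/111⌉ − ⌈2125/111⌉ = 20 − 20 = 0
n=76: ⌈(77·28+25)/111⌉ − ⌈(76·28+25)/111⌉ = ⌈2181/111⌉ − ⌈2153/111⌉ = 20 − 20 = 0
n=77: ⌈(78·28+25)/111⌉ − ⌈(77·28+25)/111⌉ = ⌈2209/111⌉ − ⌈2181/111⌉ = 20 − 20 = 0


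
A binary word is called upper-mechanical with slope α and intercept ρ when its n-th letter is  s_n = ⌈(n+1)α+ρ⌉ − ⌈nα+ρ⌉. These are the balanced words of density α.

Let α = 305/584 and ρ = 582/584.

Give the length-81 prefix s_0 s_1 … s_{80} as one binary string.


110101010101010101010110101010101010101010101101010101010101010101011010101010101

n=0: ⌈(1·305+582)/584⌉ − ⌈(0·305+582)/584⌉ = ⌈887/584⌉ − ⌈582/584⌉ = 2 − 1 = 1
n=1: ⌈(2·305+582)/584⌉ − ⌈(1·305+582)/584⌉ = ⌈1192/584⌉ − ⌈887/584⌉ = 3 − 2 = 1
n=2: ⌈(3·305+582)/584⌉ − ⌈(2·305+582)/584⌉ = ⌈1497/584⌉ − ⌈1192/584⌉ = 3 − 3 = 0
n=3: ⌈(4·305+582)/584⌉ − ⌈(3·305+582)/584⌉ = ⌈1802/584⌉ − ⌈1497/584⌉ = 4 − 3 = 1
n=4: ⌈(5·305+582)/584⌉ − ⌈(4·305+582)/584⌉ = ⌈2107/584⌉ − ⌈1802/584⌉ = 4 − 4 = 0
n=5: ⌈(6·305+582)/584⌉ − ⌈(5·305+582)/584⌉ = ⌈2412/584⌉ − ⌈2107/584⌉ = 5 − 4 = 1
n=6: ⌈(7·305+582)/584⌉ − ⌈(6·305+582)/584⌉ = ⌈2717/584⌉ − ⌈2412/584⌉ = 5 − 5 = 0
n=7: ⌈(8·305+582)/584⌉ − ⌈(7·305+582)/584⌉ = ⌈3022/584⌉ − ⌈2717/584⌉ = 6 − 5 = 1
n=8: ⌈(9·305+582)/584⌉ − ⌈(8·305+582)/584⌉ = ⌈3327/584⌉ − ⌈3022/584⌉ = 6 − 6 = 0
n=9: ⌈(10·305+582)/584⌉ − ⌈(9·305+582)/584⌉ = ⌈3632/584⌉ − ⌈3327/584⌉ = 7 − 6 = 1
n=10: ⌈(11·305+582)/584⌉ − ⌈(10·305+582)/584⌉ = ⌈3937/584⌉ − ⌈3632/584⌉ = 7 − 7 = 0
n=11: ⌈(12·305+582)/584⌉ − ⌈(11·305+582)/584⌉ = ⌈4242/584⌉ − ⌈3937/584⌉ = 8 − 7 = 1
n=12: ⌈(13·305+582)/584⌉ − ⌈(12·305+582)/584⌉ = ⌈4547/584⌉ − ⌈4242/584⌉ = 8 − 8 = 0
n=13: ⌈(14·305+582)/584⌉ − ⌈(13·305+582)/584⌉ = ⌈4852/584⌉ − ⌈4547/584⌉ = 9 − 8 = 1
n=14: ⌈(15·305+582)/584⌉ − ⌈(14·305+582)/584⌉ = ⌈5157/584⌉ − ⌈4852/584⌉ = 9 − 9 = 0
n=15: ⌈(16·305+582)/584⌉ − ⌈(15·305+582)/584⌉ = ⌈5462/584⌉ − ⌈5157/584⌉ = 10 − 9 = 1
n=16: ⌈(17·305+582)/584⌉ − ⌈(16·305+582)/584⌉ = ⌈5767/584⌉ − ⌈5462/584⌉ = 10 − 10 = 0
n=17: ⌈(18·305+582)/584⌉ − ⌈(17·305+582)/584⌉ = ⌈6072/584⌉ − ⌈5767/584⌉ = 11 − 10 = 1
n=18: ⌈(19·305+582)/584⌉ − ⌈(18·305+582)/584⌉ = ⌈6377/584⌉ − ⌈6072/584⌉ = 11 − 11 = 0
n=19: ⌈(20·305+582)/584⌉ − ⌈(19·305+582)/584⌉ = ⌈6682/584⌉ − ⌈6377/584⌉ = 12 − 11 = 1
n=20: ⌈(21·305+582)/584⌉ − ⌈(20·305+582)/584⌉ = ⌈6987/584⌉ − ⌈6682/584⌉ = 12 − 12 = 0
n=21: ⌈(22·305+582)/584⌉ − ⌈(21·305+582)/584⌉ = ⌈7292/584⌉ − ⌈6987/584⌉ = 13 − 12 = 1
n=22: ⌈(23·305+582)/584⌉ − ⌈(22·305+582)/584⌉ = ⌈7597/584⌉ − ⌈7292/584⌉ = 14 − 13 = 1
n=23: ⌈(24·305+582)/584⌉ − ⌈(23·305+582)/584⌉ = ⌈7902/584⌉ − ⌈7597/584⌉ = 14 − 14 = 0
n=24: ⌈(25·305+582)/584⌉ − ⌈(24·305+582)/584⌉ = ⌈8207/584⌉ − ⌈7902/584⌉ = 15 − 14 = 1
n=25: ⌈(26·305+582)/584⌉ − ⌈(25·305+582)/584⌉ = ⌈8512/584⌉ − ⌈8207/584⌉ = 15 − 15 = 0
n=26: ⌈(27·305+582)/584⌉ − ⌈(26·305+582)/584⌉ = ⌈8817/584⌉ − ⌈8512/584⌉ = 16 − 15 = 1
n=27: ⌈(28·305+582)/584⌉ − ⌈(27·305+582)/584⌉ = ⌈9122/584⌉ − ⌈8817/584⌉ = 16 − 16 = 0
n=28: ⌈(29·305+582)/584⌉ − ⌈(28·305+582)/584⌉ = ⌈9427/584⌉ − ⌈9122/584⌉ = 17 − 16 = 1
n=29: ⌈(30·305+582)/584⌉ − ⌈(29·305+582)/584⌉ = ⌈9732/584⌉ − ⌈9427/584⌉ = 17 − 17 = 0
n=30: ⌈(31·305+582)/584⌉ − ⌈(30·305+582)/584⌉ = ⌈10037/584⌉ − ⌈9732/584⌉ = 18 − 17 = 1
n=31: ⌈(32·305+582)/584⌉ − ⌈(31·305+582)/584⌉ = ⌈10342/584⌉ − ⌈10037/584⌉ = 18 − 18 = 0
n=32: ⌈(33·305+582)/584⌉ − ⌈(32·305+582)/584⌉ = ⌈10647/584⌉ − ⌈10342/584⌉ = 19 − 18 = 1
n=33: ⌈(34·305+582)/584⌉ − ⌈(33·305+582)/584⌉ = ⌈10952/584⌉ − ⌈10647/584⌉ = 19 − 19 = 0
n=34: ⌈(35·305+582)/584⌉ − ⌈(34·305+582)/584⌉ = ⌈11257/584⌉ − ⌈10952/584⌉ = 20 − 19 = 1
n=35: ⌈(36·305+582)/584⌉ − ⌈(35·305+582)/584⌉ = ⌈11562/584⌉ − ⌈11257/584⌉ = 20 − 20 = 0
n=36: ⌈(37·305+582)/584⌉ − ⌈(36·305+582)/584⌉ = ⌈11867/584⌉ − ⌈11562/584⌉ = 21 − 20 = 1
n=37: ⌈(38·305+582)/584⌉ − ⌈(37·305+582)/584⌉ = ⌈12172/584⌉ − ⌈11867/584⌉ = 21 − 21 = 0
n=38: ⌈(39·305+582)/584⌉ − ⌈(38·305+582)/584⌉ = ⌈12477/584⌉ − ⌈12172/584⌉ = 22 − 21 = 1
n=39: ⌈(40·305+582)/584⌉ − ⌈(39·305+582)/584⌉ = ⌈12782/584⌉ − ⌈12477/584⌉ = 22 − 22 = 0
n=40: ⌈(41·305+582)/584⌉ − ⌈(40·305+582)/584⌉ = ⌈13087/584⌉ − ⌈12782/584⌉ = 23 − 22 = 1
n=41: ⌈(42·305+582)/584⌉ − ⌈(41·305+582)/584⌉ = ⌈13392/584⌉ − ⌈13087/584⌉ = 23 − 23 = 0
n=42: ⌈(43·305+582)/584⌉ − ⌈(42·305+582)/584⌉ = ⌈13697/584⌉ − ⌈13392/584⌉ = 24 − 23 = 1
n=43: ⌈(44·305+582)/584⌉ − ⌈(43·305+582)/584⌉ = ⌈14002/584⌉ − ⌈13697/584⌉ = 24 − 24 = 0
n=44: ⌈(45·305+582)/584⌉ − ⌈(44·305+582)/584⌉ = ⌈14307/584⌉ − ⌈14002/584⌉ = 25 − 24 = 1
n=45: ⌈(46·305+582)/584⌉ − ⌈(45·305+582)/584⌉ = ⌈14612/584⌉ − ⌈14307/584⌉ = 26 − 25 = 1
n=46: ⌈(47·305+582)/584⌉ − ⌈(46·305+582)/584⌉ = ⌈14917/584⌉ − ⌈14612/584⌉ = 26 − 26 = 0
n=47: ⌈(48·305+582)/584⌉ − ⌈(47·305+582)/584⌉ = ⌈15222/584⌉ − ⌈14917/584⌉ = 27 − 26 = 1
n=48: ⌈(49·305+582)/584⌉ − ⌈(48·305+582)/584⌉ = ⌈15527/584⌉ − ⌈15222/584⌉ = 27 − 27 = 0
n=49: ⌈(50·305+582)/584⌉ − ⌈(49·305+582)/584⌉ = ⌈15832/584⌉ − ⌈15527/584⌉ = 28 − 27 = 1
n=50: ⌈(51·305+582)/584⌉ − ⌈(50·305+582)/584⌉ = ⌈16137/584⌉ − ⌈15832/584⌉ = 28 − 28 = 0
n=51: ⌈(52·305+582)/584⌉ − ⌈(51·305+582)/584⌉ = ⌈16442/584⌉ − ⌈16137/584⌉ = 29 − 28 = 1
n=52: ⌈(53·305+582)/584⌉ − ⌈(52·305+582)/584⌉ = ⌈16747/584⌉ − ⌈16442/584⌉ = 29 − 29 = 0
n=53: ⌈(54·305+582)/584⌉ − ⌈(53·305+582)/584⌉ = ⌈17052/584⌉ − ⌈16747/584⌉ = 30 − 29 = 1
n=54: ⌈(55·305+582)/584⌉ − ⌈(54·305+582)/584⌉ = ⌈17357/584⌉ − ⌈17052/584⌉ = 30 − 30 = 0
n=55: ⌈(56·305+582)/584⌉ − ⌈(55·305+582)/584⌉ = ⌈17662/584⌉ − ⌈17357/584⌉ = 31 − 30 = 1
n=56: ⌈(57·305+582)/584⌉ − ⌈(56·305+582)/584⌉ = ⌈17967/584⌉ − ⌈17662/584⌉ = 31 − 31 = 0
n=57: ⌈(58·305+582)/584⌉ − ⌈(57·305+582)/584⌉ = ⌈18272/584⌉ − ⌈17967/584⌉ = 32 − 31 = 1
n=58: ⌈(59·305+582)/584⌉ − ⌈(58·305+582)/584⌉ = ⌈18577/584⌉ − ⌈18272/584⌉ = 32 − 32 = 0
n=59: ⌈(60·305+582)/584⌉ − ⌈(59·305+582)/584⌉ = ⌈18882/584⌉ − ⌈18577/584⌉ = 33 − 32 = 1
n=60: ⌈(61·305+582)/584⌉ − ⌈(60·305+582)/584⌉ = ⌈19187/584⌉ − ⌈18882/584⌉ = 33 − 33 = 0
n=61: ⌈(62·305+582)/584⌉ − ⌈(61·305+582)/584⌉ = ⌈19492/584⌉ − ⌈19187/584⌉ = 34 − 33 = 1
n=62: ⌈(63·305+582)/584⌉ − ⌈(62·305+582)/584⌉ = ⌈19797/584⌉ − ⌈19492/584⌉ = 34 − 34 = 0
n=63: ⌈(64·305+582)/584⌉ − ⌈(63·305+582)/584⌉ = ⌈20102/584⌉ − ⌈19797/584⌉ = 35 − 34 = 1
n=64: ⌈(65·305+582)/584⌉ − ⌈(64·305+582)/584⌉ = ⌈20407/584⌉ − ⌈20102/584⌉ = 35 − 35 = 0
n=65: ⌈(66·305+582)/584⌉ − ⌈(65·305+582)/584⌉ = ⌈20712/584⌉ − ⌈20407/584⌉ = 36 − 35 = 1
n=66: ⌈(67·305+582)/584⌉ − ⌈(66·305+582)/584⌉ = ⌈21017/584⌉ − ⌈20712/584⌉ = 36 − 36 = 0
n=67: ⌈(68·305+582)/584⌉ − ⌈(67·305+582)/584⌉ = ⌈21322/584⌉ − ⌈21017/584⌉ = 37 − 36 = 1
n=68: ⌈(69·305+582)/584⌉ − ⌈(68·305+582)/584⌉ = ⌈21627/584⌉ − ⌈21322/584⌉ = 38 − 37 = 1
n=69: ⌈(70·305+582)/584⌉ − ⌈(69·305+582)/584⌉ = ⌈21932/584⌉ − ⌈21627/584⌉ = 38 − 38 = 0
n=70: ⌈(71·305+582)/584⌉ − ⌈(70·305+582)/584⌉ = ⌈22237/584⌉ − ⌈21932/584⌉ = 39 − 38 = 1
n=71: ⌈(72·305+582)/584⌉ − ⌈(71·305+582)/584⌉ = ⌈22542/584⌉ − ⌈22237/584⌉ = 39 − 39 = 0
n=72: ⌈(73·305+582)/584⌉ − ⌈(72·305+582)/584⌉ = ⌈22847/584⌉ − ⌈22542/584⌉ = 40 − 39 = 1
n=73: ⌈(74·305+582)/584⌉ − ⌈(73·305+582)/584⌉ = ⌈23152/584⌉ − ⌈22847/584⌉ = 40 − 40 = 0
n=74: ⌈(75·305+582)/584⌉ − ⌈(74·305+582)/584⌉ = ⌈23457/584⌉ − ⌈23152/584⌉ = 41 − 40 = 1
n=75: ⌈(76·305+582)/584⌉ − ⌈(75·305+582)/584⌉ = ⌈23762/584⌉ − ⌈23457/584⌉ = 41 − 41 = 0
n=76: ⌈(77·305+582)/584⌉ − ⌈(76·305+582)/584⌉ = ⌈24067/584⌉ − ⌈23762/584⌉ = 42 − 41 = 1
n=77: ⌈(78·305+582)/584⌉ − ⌈(77·305+582)/584⌉ = ⌈24372/584⌉ − ⌈24067/584⌉ = 42 − 42 = 0
n=78: ⌈(79·305+582)/584⌉ − ⌈(78·305+582)/584⌉ = ⌈24677/584⌉ − ⌈24372/584⌉ = 43 − 42 = 1
n=79: ⌈(80·305+582)/584⌉ − ⌈(79·305+582)/584⌉ = ⌈24982/584⌉ − ⌈24677/584⌉ = 43 − 43 = 0
n=80: ⌈(81·305+582)/584⌉ − ⌈(80·305+582)/584⌉ = ⌈25287/584⌉ − ⌈24982/584⌉ = 44 − 43 = 1


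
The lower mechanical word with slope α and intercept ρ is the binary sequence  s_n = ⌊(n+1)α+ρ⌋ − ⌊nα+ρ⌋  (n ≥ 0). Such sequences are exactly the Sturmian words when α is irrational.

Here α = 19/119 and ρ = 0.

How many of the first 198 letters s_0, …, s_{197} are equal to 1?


31

#1s = Σ_{n=0}^{197} s_n = Σ_{n=0}^{197} (⌊(n+1)α+ρ⌋ − ⌊nα+ρ⌋)
the sum telescopes: every ⌊nα+ρ⌋ with 0 < n < 198 appears once with + and once with −, leaving ⌊198α+ρ⌋ − ⌊0·α+ρ⌋
198α + ρ = (198·19) / 119 = 3762/119
ρ = 0/119
⌊3762/119⌋ = 31,  ⌊0/119⌋ = 0
#1s = 31 − 0 = 31


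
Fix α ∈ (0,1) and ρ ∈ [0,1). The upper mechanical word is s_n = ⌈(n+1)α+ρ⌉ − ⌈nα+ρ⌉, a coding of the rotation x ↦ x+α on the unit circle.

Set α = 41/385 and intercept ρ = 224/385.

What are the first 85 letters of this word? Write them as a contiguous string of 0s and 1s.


0001000000000100000000100000000010000000010000000010000000001000000001000000000100000

n=0: ⌈(1·41+224)/385⌉ − ⌈(0·41+224)/385⌉ = ⌈265/385⌉ − ⌈224/385⌉ = 1 − 1 = 0
n=1: ⌈(2·41+224)/385⌉ − ⌈(1·41+224)/385⌉ = ⌈306/385⌉ − ⌈265/385⌉ = 1 − 1 = 0
n=2: ⌈(3·41+224)/385⌉ − ⌈(2·41+224)/385⌉ = ⌈347/385⌉ − ⌈306/385⌉ = 1 − 1 = 0
n=3: ⌈(4·41+224)/385⌉ − ⌈(3·41+224)/385⌉ = ⌈388/385⌉ − ⌈347/385⌉ = 2 − 1 = 1
n=4: ⌈(5·41+224)/385⌉ − ⌈(4·41+224)/385⌉ = ⌈429/385⌉ − ⌈388/385⌉ = 2 − 2 = 0
n=5: ⌈(6·41+224)/385⌉ − ⌈(5·41+224)/385⌉ = ⌈470/385⌉ − ⌈429/385⌉ = 2 − 2 = 0
n=6: ⌈(7·41+224)/385⌉ − ⌈(6·41+224)/385⌉ = ⌈511/385⌉ − ⌈470/385⌉ = 2 − 2 = 0
n=7: ⌈(8·41+224)/385⌉ − ⌈(7·41+224)/385⌉ = ⌈552/385⌉ − ⌈511/385⌉ = 2 − 2 = 0
n=8: ⌈(9·41+224)/385⌉ − ⌈(8·41+224)/385⌉ = ⌈593/385⌉ − ⌈552/385⌉ = 2 − 2 = 0
n=9: ⌈(10·41+224)/385⌉ − ⌈(9·41+224)/385⌉ = ⌈634/385⌉ − ⌈593/385⌉ = 2 − 2 = 0
n=10: ⌈(11·41+224)/385⌉ − ⌈(10·41+224)/385⌉ = ⌈675/385⌉ − ⌈634/385⌉ = 2 − 2 = 0
n=11: ⌈(12·41+224)/385⌉ − ⌈(11·41+224)/385⌉ = ⌈716/385⌉ − ⌈675/385⌉ = 2 − 2 = 0
n=12: ⌈(13·41+224)/385⌉ − ⌈(12·41+224)/385⌉ = ⌈757/385⌉ − ⌈716/385⌉ = 2 − 2 = 0
n=13: ⌈(14·41+224)/385⌉ − ⌈(13·41+224)/385⌉ = ⌈798/385⌉ − ⌈757/385⌉ = 3 − 2 = 1
n=14: ⌈(15·41+224)/385⌉ − ⌈(14·41+224)/385⌉ = ⌈839/385⌉ − ⌈798/385⌉ = 3 − 3 = 0
n=15: ⌈(16·41+224)/385⌉ − ⌈(15·41+224)/385⌉ = ⌈880/385⌉ − ⌈839/385⌉ = 3 − 3 = 0
n=16: ⌈(17·41+224)/385⌉ − ⌈(16·41+224)/385⌉ = ⌈921/385⌉ − ⌈880/385⌉ = 3 − 3 = 0
n=17: ⌈(18·41+224)/385⌉ − ⌈(17·41+224)/385⌉ = ⌈962/385⌉ − ⌈921/385⌉ = 3 − 3 = 0
n=18: ⌈(19·41+224)/385⌉ − ⌈(18·41+224)/385⌉ = ⌈1003/385⌉ − ⌈962/385⌉ = 3 − 3 = 0
n=19: ⌈(20·41+224)/385⌉ − ⌈(19·41+224)/385⌉ = ⌈1044/385⌉ − ⌈1003/385⌉ = 3 − 3 = 0
n=20: ⌈(21·41+224)/385⌉ − ⌈(20·41+224)/385⌉ = ⌈1085/385⌉ − ⌈1044/385⌉ = 3 − 3 = 0
n=21: ⌈(22·41+224)/385⌉ − ⌈(21·41+224)/385⌉ = ⌈1126/385⌉ − ⌈1085/385⌉ = 3 − 3 = 0
n=22: ⌈(23·41+224)/385⌉ − ⌈(22·41+224)/385⌉ = ⌈1167/385⌉ − ⌈1126/385⌉ = 4 − 3 = 1
n=23: ⌈(24·41+224)/385⌉ − ⌈(23·41+224)/385⌉ = ⌈1208/385⌉ − ⌈1167/385⌉ = 4 − 4 = 0
n=24: ⌈(25·41+224)/385⌉ − ⌈(24·41+224)/385⌉ = ⌈1249/385⌉ − ⌈1208/385⌉ = 4 − 4 = 0
n=25: ⌈(26·41+224)/385⌉ − ⌈(25·41+224)/385⌉ = ⌈1290/385⌉ − ⌈1249/385⌉ = 4 − 4 = 0
n=26: ⌈(27·41+224)/385⌉ − ⌈(26·41+224)/385⌉ = ⌈1331/385⌉ − ⌈1290/385⌉ = 4 − 4 = 0
n=27: ⌈(28·41+224)/385⌉ − ⌈(27·41+224)/385⌉ = ⌈1372/385⌉ − ⌈1331/385⌉ = 4 − 4 = 0
n=28: ⌈(29·41+224)/385⌉ − ⌈(28·41+224)/385⌉ = ⌈1413/385⌉ − ⌈1372/385⌉ = 4 − 4 = 0
n=29: ⌈(30·41+224)/385⌉ − ⌈(29·41+224)/385⌉ = ⌈1454/385⌉ − ⌈1413/385⌉ = 4 − 4 = 0
n=30: ⌈(31·41+224)/385⌉ − ⌈(30·41+224)/385⌉ = ⌈1495/385⌉ − ⌈1454/385⌉ = 4 − 4 = 0
n=31: ⌈(32·41+224)/385⌉ − ⌈(31·41+224)/385⌉ = ⌈1536/385⌉ − ⌈1495/385⌉ = 4 − 4 = 0
n=32: ⌈(33·41+224)/385⌉ − ⌈(32·41+224)/385⌉ = ⌈1577/385⌉ − ⌈1536/385⌉ = 5 − 4 = 1
n=33: ⌈(34·41+224)/385⌉ − ⌈(33·41+224)/385⌉ = ⌈1618/385⌉ − ⌈1577/385⌉ = 5 − 5 = 0
n=34: ⌈(35·41+224)/385⌉ − ⌈(34·41+224)/385⌉ = ⌈1659/385⌉ − ⌈1618/385⌉ = 5 − 5 = 0
n=35: ⌈(36·41+224)/385⌉ − ⌈(35·41+224)/385⌉ = ⌈1700/385⌉ − ⌈1659/385⌉ = 5 − 5 = 0
n=36: ⌈(37·41+224)/385⌉ − ⌈(36·41+224)/385⌉ = ⌈1741/385⌉ − ⌈1700/385⌉ = 5 − 5 = 0
n=37: ⌈(38·41+224)/385⌉ − ⌈(37·41+224)/385⌉ = ⌈1782/385⌉ − ⌈1741/385⌉ = 5 − 5 = 0
n=38: ⌈(39·41+224)/385⌉ − ⌈(38·41+224)/385⌉ = ⌈1823/385⌉ − ⌈1782/385⌉ = 5 − 5 = 0
n=39: ⌈(40·41+224)/385⌉ − ⌈(39·41+224)/385⌉ = ⌈1864/385⌉ − ⌈1823/385⌉ = 5 − 5 = 0
n=40: ⌈(41·41+224)/385⌉ − ⌈(40·41+224)/385⌉ = ⌈1905/385⌉ − ⌈1864/385⌉ = 5 − 5 = 0
n=41: ⌈(42·41+224)/385⌉ − ⌈(41·41+224)/385⌉ = ⌈1946/385⌉ − ⌈1905/385⌉ = 6 − 5 = 1
n=42: ⌈(43·41+224)/385⌉ − ⌈(42·41+224)/385⌉ = ⌈1987/385⌉ − ⌈1946/385⌉ = 6 − 6 = 0
n=43: ⌈(44·41+224)/385⌉ − ⌈(43·41+224)/385⌉ = ⌈2028/385⌉ − ⌈1987/385⌉ = 6 − 6 = 0
n=44: ⌈(45·41+224)/385⌉ − ⌈(44·41+224)/385⌉ = ⌈2069/385⌉ − ⌈2028/385⌉ = 6 − 6 = 0
n=45: ⌈(46·41+224)/385⌉ − ⌈(45·41+224)/385⌉ = ⌈2110/385⌉ − ⌈2069/385⌉ = 6 − 6 = 0
n=46: ⌈(47·41+224)/385⌉ − ⌈(46·41+224)/385⌉ = ⌈2151/385⌉ − ⌈2110/385⌉ = 6 − 6 = 0
n=47: ⌈(48·41+224)/385⌉ − ⌈(47·41+224)/385⌉ = ⌈2192/385⌉ − ⌈2151/385⌉ = 6 − 6 = 0
n=48: ⌈(49·41+224)/385⌉ − ⌈(48·41+224)/385⌉ = ⌈2233/385⌉ − ⌈2192/385⌉ = 6 − 6 = 0
n=49: ⌈(50·41+224)/385⌉ − ⌈(49·41+224)/385⌉ = ⌈2274/385⌉ − ⌈2233/385⌉ = 6 − 6 = 0
n=50: ⌈(51·41+224)/385⌉ − ⌈(50·41+224)/385⌉ = ⌈2315/385⌉ − ⌈2274/385⌉ = 7 − 6 = 1
n=51: ⌈(52·41+224)/385⌉ − ⌈(51·41+224)/385⌉ = ⌈2356/385⌉ − ⌈2315/385⌉ = 7 − 7 = 0
n=52: ⌈(53·41+224)/385⌉ − ⌈(52·41+224)/385⌉ = ⌈2397/385⌉ − ⌈2356/385⌉ = 7 − 7 = 0
n=53: ⌈(54·41+224)/385⌉ − ⌈(53·41+224)/385⌉ = ⌈2438/385⌉ − ⌈2397/385⌉ = 7 − 7 = 0
n=54: ⌈(55·41+224)/385⌉ − ⌈(54·41+224)/385⌉ = ⌈2479/385⌉ − ⌈2438/385⌉ = 7 − 7 = 0
n=55: ⌈(56·41+224)/385⌉ − ⌈(55·41+224)/385⌉ = ⌈2520/385⌉ − ⌈2479/385⌉ = 7 − 7 = 0
n=56: ⌈(57·41+224)/385⌉ − ⌈(56·41+224)/385⌉ = ⌈2561/385⌉ − ⌈2520/385⌉ = 7 − 7 = 0
n=57: ⌈(58·41+224)/385⌉ − ⌈(57·41+224)/385⌉ = ⌈2602/385⌉ − ⌈2561/385⌉ = 7 − 7 = 0
n=58: ⌈(59·41+224)/385⌉ − ⌈(58·41+224)/385⌉ = ⌈2643/385⌉ − ⌈2602/385⌉ = 7 − 7 = 0
n=59: ⌈(60·41+224)/385⌉ − ⌈(59·41+224)/385⌉ = ⌈2684/385⌉ − ⌈2643/385⌉ = 7 − 7 = 0
n=60: ⌈(61·41+224)/385⌉ − ⌈(60·41+224)/385⌉ = ⌈2725/385⌉ − ⌈2684/385⌉ = 8 − 7 = 1
n=61: ⌈(62·41+224)/385⌉ − ⌈(61·41+224)/385⌉ = ⌈2766/385⌉ − ⌈2725/385⌉ = 8 − 8 = 0
n=62: ⌈(63·41+224)/385⌉ − ⌈(62·41+224)/385⌉ = ⌈2807/385⌉ − ⌈2766/385⌉ = 8 − 8 = 0
n=63: ⌈(64·41+224)/385⌉ − ⌈(63·41+224)/385⌉ = ⌈2848/385⌉ − ⌈2807/385⌉ = 8 − 8 = 0
n=64: ⌈(65·41+224)/385⌉ − ⌈(64·41+224)/385⌉ = ⌈2889/385⌉ − ⌈2848/385⌉ = 8 − 8 = 0
n=65: ⌈(66·41+224)/385⌉ − ⌈(65·41+224)/385⌉ = ⌈2930/385⌉ − ⌈2889/385⌉ = 8 − 8 = 0
n=66: ⌈(67·41+224)/385⌉ − ⌈(66·41+224)/385⌉ = ⌈2971/385⌉ − ⌈2930/385⌉ = 8 − 8 = 0
n=67: ⌈(68·41+224)/385⌉ − ⌈(67·41+224)/385⌉ = ⌈3012/385⌉ − ⌈2971/385⌉ = 8 − 8 = 0
n=68: ⌈(69·41+224)/385⌉ − ⌈(68·41+224)/385⌉ = ⌈3053/385⌉ − ⌈3012/385⌉ = 8 − 8 = 0
n=69: ⌈(70·41+224)/385⌉ − ⌈(69·41+224)/385⌉ = ⌈3094/385⌉ − ⌈3053/385⌉ = 9 − 8 = 1
n=70: ⌈(71·41+224)/385⌉ − ⌈(70·41+224)/385⌉ = ⌈3135/385⌉ − ⌈3094/385⌉ = 9 − 9 = 0
n=71: ⌈(72·41+224)/385⌉ − ⌈(71·41+224)/385⌉ = ⌈3176/385⌉ − ⌈3135/385⌉ = 9 − 9 = 0
n=72: ⌈(73·41+224)/385⌉ − ⌈(72·41+224)/385⌉ = ⌈3217/385⌉ − ⌈3176/385⌉ = 9 − 9 = 0
n=73: ⌈(74·41+224)/385⌉ − ⌈(73·41+224)/385⌉ = ⌈3258/385⌉ − ⌈3217/385⌉ = 9 − 9 = 0
n=74: ⌈(75·41+224)/385⌉ − ⌈(74·41+224)/385⌉ = ⌈3299/385⌉ − ⌈3258/385⌉ = 9 − 9 = 0
n=75: ⌈(76·41+224)/385⌉ − ⌈(75·41+224)/385⌉ = ⌈3340/385⌉ − ⌈3299/385⌉ = 9 − 9 = 0
n=76: ⌈(77·41+224)/385⌉ − ⌈(76·41+224)/385⌉ = ⌈3381/385⌉ − ⌈3340/385⌉ = 9 − 9 = 0
n=77: ⌈(78·41+224)/385⌉ − ⌈(77·41+224)/385⌉ = ⌈3422/385⌉ − ⌈3381/385⌉ = 9 − 9 = 0
n=78: ⌈(79·41+224)/385⌉ − ⌈(78·41+224)/385⌉ = ⌈3463/385⌉ − ⌈3422/385⌉ = 9 − 9 = 0
n=79: ⌈(80·41+224)/385⌉ − ⌈(79·41+224)/385⌉ = ⌈3504/385⌉ − ⌈3463/385⌉ = 10 − 9 = 1
n=80: ⌈(81·41+224)/385⌉ − ⌈(80·41+224)/385⌉ = ⌈3545/385⌉ − ⌈3504/385⌉ = 10 − 10 = 0
n=81: ⌈(82·41+224)/385⌉ − ⌈(81·41+224)/385⌉ = ⌈3586/385⌉ − ⌈3545/385⌉ = 10 − 10 = 0
n=82: ⌈(83·41+224)/385⌉ − ⌈(82·41+224)/385⌉ = ⌈3627/385⌉ − ⌈3586/385⌉ = 10 − 10 = 0
n=83: ⌈(84·41+224)/385⌉ − ⌈(83·41+224)/385⌉ = ⌈3668/385⌉ − ⌈3627/385⌉ = 10 − 10 = 0
n=84: ⌈(85·41+224)/385⌉ − ⌈(84·41+224)/385⌉ = ⌈3709/385⌉ − ⌈3668/385⌉ = 10 − 10 = 0
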